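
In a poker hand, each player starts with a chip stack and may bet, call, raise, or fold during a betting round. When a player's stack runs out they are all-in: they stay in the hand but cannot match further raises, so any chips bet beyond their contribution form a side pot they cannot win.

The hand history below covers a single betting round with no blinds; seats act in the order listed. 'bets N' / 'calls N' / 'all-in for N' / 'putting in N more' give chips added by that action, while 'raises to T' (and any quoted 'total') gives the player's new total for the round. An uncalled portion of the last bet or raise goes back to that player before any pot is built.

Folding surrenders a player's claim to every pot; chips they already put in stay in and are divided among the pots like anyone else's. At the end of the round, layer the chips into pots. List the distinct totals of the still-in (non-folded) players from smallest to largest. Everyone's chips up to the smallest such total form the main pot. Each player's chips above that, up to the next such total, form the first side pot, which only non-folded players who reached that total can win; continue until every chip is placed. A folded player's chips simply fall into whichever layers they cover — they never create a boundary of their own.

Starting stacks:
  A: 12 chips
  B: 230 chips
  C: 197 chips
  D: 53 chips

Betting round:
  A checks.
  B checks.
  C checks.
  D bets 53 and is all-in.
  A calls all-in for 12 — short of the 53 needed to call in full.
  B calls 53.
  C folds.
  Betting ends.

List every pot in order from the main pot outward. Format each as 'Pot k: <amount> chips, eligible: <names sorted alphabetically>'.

Pot 1: 36 chips, eligible: A, B, D
Pot 2: 82 chips, eligible: B, D

Derivation:
Contributions: A=12, B=53, D=53
Folded: C
Pot levels (distinct totals of non-folded players): 12, 53
Layer 1-12: 12 each from A, B, D = 12*3 = 36 chips; eligible A, B, D
Layer 13-53: 41 each from B, D = 41*2 = 82 chips; eligible B, D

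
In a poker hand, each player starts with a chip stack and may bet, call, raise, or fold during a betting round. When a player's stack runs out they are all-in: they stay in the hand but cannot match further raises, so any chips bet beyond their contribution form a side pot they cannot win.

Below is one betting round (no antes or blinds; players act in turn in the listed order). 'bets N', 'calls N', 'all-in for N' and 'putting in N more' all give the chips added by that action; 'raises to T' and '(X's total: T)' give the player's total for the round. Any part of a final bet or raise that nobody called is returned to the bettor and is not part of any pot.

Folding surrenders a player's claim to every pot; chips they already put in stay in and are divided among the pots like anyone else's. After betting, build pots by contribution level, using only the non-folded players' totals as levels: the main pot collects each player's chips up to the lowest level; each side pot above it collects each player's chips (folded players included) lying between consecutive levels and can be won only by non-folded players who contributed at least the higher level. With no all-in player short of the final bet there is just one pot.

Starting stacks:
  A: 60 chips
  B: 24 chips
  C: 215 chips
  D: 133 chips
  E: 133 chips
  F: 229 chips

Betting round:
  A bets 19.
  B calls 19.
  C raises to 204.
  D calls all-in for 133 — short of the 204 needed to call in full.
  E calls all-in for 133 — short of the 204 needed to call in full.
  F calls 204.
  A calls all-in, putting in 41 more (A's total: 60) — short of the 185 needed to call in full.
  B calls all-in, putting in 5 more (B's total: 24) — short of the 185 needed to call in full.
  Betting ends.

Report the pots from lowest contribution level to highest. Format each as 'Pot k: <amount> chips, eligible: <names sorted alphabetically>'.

Pot 1: 144 chips, eligible: A, B, C, D, E, F
Pot 2: 180 chips, eligible: A, C, D, E, F
Pot 3: 292 chips, eligible: C, D, E, F
Pot 4: 142 chips, eligible: C, F

Derivation:
Contributions: A=60, B=24, C=204, D=133, E=133, F=204
Pot levels (distinct totals of non-folded players): 24, 60, 133, 204
Layer 1-24: 24 each from A, B, C, D, E, F = 24*6 = 144 chips; eligible A, B, C, D, E, F
Layer 25-60: 36 each from A, C, D, E, F = 36*5 = 180 chips; eligible A, C, D, E, F
Layer 61-133: 73 each from C, D, E, F = 73*4 = 292 chips; eligible C, D, E, F
Layer 134-204: 71 each from C, F = 71*2 = 142 chips; eligible C, F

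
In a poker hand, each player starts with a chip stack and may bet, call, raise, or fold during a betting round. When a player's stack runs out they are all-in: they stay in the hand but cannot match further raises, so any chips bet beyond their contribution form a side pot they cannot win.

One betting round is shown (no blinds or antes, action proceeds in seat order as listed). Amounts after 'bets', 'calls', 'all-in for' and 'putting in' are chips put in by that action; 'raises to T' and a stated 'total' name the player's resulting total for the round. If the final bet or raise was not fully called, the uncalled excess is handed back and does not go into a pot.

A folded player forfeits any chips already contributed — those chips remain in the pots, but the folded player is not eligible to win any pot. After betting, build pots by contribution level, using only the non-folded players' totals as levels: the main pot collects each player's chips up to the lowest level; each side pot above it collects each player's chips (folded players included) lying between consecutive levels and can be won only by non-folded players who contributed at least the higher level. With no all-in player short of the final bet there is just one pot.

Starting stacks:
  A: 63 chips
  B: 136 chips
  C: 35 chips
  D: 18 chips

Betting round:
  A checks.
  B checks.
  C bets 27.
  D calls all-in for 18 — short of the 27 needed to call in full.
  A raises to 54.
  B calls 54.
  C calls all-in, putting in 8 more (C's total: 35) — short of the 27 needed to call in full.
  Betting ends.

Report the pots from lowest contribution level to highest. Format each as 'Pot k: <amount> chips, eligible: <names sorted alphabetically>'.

Contributions: A=54, B=54, C=35, D=18
Pot levels (distinct totals of non-folded players): 18, 35, 54
Layer 1-18: 18 each from A, B, C, D = 18*4 = 72 chips; eligible A, B, C, D
Layer 19-35: 17 each from A, B, C = 17*3 = 51 chips; eligible A, B, C
Layer 36-54: 19 each from A, B = 19*2 = 38 chips; eligible A, B

Pot 1: 72 chips, eligible: A, B, C, D
Pot 2: 51 chips, eligible: A, B, C
Pot 3: 38 chips, eligible: A, B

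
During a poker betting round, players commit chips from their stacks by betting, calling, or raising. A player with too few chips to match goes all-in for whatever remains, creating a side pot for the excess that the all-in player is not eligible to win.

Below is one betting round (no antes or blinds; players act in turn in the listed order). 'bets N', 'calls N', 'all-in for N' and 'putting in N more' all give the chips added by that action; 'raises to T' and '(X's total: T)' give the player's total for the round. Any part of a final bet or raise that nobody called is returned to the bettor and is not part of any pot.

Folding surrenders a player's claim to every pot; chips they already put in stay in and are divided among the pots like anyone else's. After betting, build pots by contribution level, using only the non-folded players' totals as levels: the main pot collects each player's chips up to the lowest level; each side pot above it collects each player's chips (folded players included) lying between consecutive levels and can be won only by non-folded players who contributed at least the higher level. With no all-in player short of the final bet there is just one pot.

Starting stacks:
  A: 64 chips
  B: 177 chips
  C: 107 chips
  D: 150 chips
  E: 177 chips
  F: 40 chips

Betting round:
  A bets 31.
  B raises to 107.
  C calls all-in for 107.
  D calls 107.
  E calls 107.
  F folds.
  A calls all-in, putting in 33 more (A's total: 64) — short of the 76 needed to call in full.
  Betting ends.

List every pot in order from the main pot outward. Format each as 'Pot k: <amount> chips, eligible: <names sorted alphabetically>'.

Pot 1: 320 chips, eligible: A, B, C, D, E
Pot 2: 172 chips, eligible: B, C, D, E

Derivation:
Contributions: A=64, B=107, C=107, D=107, E=107
Folded: F
Pot levels (distinct totals of non-folded players): 64, 107
Layer 1-64: 64 each from A, B, C, D, E = 64*5 = 320 chips; eligible A, B, C, D, E
Layer 65-107: 43 each from B, C, D, E = 43*4 = 172 chips; eligible B, C, D, E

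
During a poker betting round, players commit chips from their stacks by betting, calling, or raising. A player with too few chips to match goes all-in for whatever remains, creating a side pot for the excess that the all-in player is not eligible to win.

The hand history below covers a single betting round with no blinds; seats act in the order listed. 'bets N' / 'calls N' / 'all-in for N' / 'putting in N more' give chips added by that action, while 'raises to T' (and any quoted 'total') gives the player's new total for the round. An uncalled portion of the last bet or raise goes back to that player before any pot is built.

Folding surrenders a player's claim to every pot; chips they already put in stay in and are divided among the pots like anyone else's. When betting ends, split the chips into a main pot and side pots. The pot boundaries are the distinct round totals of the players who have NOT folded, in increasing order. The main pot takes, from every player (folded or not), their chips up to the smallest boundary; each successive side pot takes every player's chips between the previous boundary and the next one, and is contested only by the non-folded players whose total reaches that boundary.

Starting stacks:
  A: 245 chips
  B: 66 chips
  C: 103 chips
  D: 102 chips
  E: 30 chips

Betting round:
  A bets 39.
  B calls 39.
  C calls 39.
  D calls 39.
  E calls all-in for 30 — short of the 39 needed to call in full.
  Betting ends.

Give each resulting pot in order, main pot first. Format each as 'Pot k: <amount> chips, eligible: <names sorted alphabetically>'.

Pot 1: 150 chips, eligible: A, B, C, D, E
Pot 2: 36 chips, eligible: A, B, C, D

Derivation:
Contributions: A=39, B=39, C=39, D=39, E=30
Pot levels (distinct totals of non-folded players): 30, 39
Layer 1-30: 30 each from A, B, C, D, E = 30*5 = 150 chips; eligible A, B, C, D, E
Layer 31-39: 9 each from A, B, C, D = 9*4 = 36 chips; eligible A, B, C, D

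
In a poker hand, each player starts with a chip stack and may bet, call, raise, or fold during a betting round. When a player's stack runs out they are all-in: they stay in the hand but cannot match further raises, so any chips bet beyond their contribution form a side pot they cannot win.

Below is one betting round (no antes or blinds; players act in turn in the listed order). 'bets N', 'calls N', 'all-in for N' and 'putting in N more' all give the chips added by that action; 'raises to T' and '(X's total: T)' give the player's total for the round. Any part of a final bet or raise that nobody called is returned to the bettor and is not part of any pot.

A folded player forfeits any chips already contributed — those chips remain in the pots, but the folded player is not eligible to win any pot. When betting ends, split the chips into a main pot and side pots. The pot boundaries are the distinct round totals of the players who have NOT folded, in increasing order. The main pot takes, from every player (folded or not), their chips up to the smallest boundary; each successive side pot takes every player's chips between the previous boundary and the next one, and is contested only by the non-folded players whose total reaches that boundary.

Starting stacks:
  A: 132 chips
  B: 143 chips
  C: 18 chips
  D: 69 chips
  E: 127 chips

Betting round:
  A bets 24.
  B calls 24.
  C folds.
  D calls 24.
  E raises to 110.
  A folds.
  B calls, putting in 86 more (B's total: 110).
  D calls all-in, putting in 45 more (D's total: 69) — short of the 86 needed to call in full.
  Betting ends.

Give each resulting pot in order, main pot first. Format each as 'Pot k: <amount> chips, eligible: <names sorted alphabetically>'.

Contributions: A=24, B=110, D=69, E=110
Folded: A, C
Pot levels (distinct totals of non-folded players): 69, 110
Layer 1-69: A 24 + B 69 + D 69 + E 69 = 231 chips; eligible B, D, E
Layer 70-110: 41 each from B, E = 41*2 = 82 chips; eligible B, E

Pot 1: 231 chips, eligible: B, D, E
Pot 2: 82 chips, eligible: B, E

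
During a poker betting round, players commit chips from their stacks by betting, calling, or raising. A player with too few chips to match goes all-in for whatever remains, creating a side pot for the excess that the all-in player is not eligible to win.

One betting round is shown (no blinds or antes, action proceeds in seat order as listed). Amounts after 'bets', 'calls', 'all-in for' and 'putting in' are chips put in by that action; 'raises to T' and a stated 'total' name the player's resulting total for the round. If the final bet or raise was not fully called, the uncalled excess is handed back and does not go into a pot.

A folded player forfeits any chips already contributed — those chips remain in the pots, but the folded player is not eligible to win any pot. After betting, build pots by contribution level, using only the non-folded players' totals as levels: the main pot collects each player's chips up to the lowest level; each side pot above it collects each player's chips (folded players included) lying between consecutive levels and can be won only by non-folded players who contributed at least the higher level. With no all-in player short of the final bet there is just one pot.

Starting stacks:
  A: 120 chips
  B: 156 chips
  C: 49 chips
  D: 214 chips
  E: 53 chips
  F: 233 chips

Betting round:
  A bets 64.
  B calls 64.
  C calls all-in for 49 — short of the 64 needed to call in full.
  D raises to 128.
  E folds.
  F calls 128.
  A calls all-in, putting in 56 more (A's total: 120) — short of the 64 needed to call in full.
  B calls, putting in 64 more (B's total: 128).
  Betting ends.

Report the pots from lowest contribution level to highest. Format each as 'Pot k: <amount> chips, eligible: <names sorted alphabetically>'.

Contributions: A=120, B=128, C=49, D=128, F=128
Folded: E
Pot levels (distinct totals of non-folded players): 49, 120, 128
Layer 1-49: 49 each from A, B, C, D, F = 49*5 = 245 chips; eligible A, B, C, D, F
Layer 50-120: 71 each from A, B, D, F = 71*4 = 284 chips; eligible A, B, D, F
Layer 121-128: 8 each from B, D, F = 8*3 = 24 chips; eligible B, D, F

Pot 1: 245 chips, eligible: A, B, C, D, F
Pot 2: 284 chips, eligible: A, B, D, F
Pot 3: 24 chips, eligible: B, D, F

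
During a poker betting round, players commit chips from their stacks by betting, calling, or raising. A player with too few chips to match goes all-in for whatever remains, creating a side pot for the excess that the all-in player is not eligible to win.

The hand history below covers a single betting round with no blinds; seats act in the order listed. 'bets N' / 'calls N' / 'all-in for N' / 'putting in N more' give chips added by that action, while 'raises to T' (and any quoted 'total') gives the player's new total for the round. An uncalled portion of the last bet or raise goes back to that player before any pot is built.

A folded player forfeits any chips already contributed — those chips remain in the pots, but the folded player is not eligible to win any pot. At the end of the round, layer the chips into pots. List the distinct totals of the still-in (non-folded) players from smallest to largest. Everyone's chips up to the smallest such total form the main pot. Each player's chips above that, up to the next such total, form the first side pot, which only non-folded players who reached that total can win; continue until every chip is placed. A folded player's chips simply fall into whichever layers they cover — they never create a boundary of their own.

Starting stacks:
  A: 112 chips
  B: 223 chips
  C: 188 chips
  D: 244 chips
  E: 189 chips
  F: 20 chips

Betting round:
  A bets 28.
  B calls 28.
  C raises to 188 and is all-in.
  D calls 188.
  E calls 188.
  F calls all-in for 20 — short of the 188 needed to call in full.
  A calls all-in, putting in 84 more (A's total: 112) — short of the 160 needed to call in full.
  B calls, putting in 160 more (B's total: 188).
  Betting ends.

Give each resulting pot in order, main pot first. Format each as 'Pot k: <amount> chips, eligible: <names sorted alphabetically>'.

Contributions: A=112, B=188, C=188, D=188, E=188, F=20
Pot levels (distinct totals of non-folded players): 20, 112, 188
Layer 1-20: 20 each from A, B, C, D, E, F = 20*6 = 120 chips; eligible A, B, C, D, E, F
Layer 21-112: 92 each from A, B, C, D, E = 92*5 = 460 chips; eligible A, B, C, D, E
Layer 113-188: 76 each from B, C, D, E = 76*4 = 304 chips; eligible B, C, D, E

Pot 1: 120 chips, eligible: A, B, C, D, E, F
Pot 2: 460 chips, eligible: A, B, C, D, E
Pot 3: 304 chips, eligible: B, C, D, E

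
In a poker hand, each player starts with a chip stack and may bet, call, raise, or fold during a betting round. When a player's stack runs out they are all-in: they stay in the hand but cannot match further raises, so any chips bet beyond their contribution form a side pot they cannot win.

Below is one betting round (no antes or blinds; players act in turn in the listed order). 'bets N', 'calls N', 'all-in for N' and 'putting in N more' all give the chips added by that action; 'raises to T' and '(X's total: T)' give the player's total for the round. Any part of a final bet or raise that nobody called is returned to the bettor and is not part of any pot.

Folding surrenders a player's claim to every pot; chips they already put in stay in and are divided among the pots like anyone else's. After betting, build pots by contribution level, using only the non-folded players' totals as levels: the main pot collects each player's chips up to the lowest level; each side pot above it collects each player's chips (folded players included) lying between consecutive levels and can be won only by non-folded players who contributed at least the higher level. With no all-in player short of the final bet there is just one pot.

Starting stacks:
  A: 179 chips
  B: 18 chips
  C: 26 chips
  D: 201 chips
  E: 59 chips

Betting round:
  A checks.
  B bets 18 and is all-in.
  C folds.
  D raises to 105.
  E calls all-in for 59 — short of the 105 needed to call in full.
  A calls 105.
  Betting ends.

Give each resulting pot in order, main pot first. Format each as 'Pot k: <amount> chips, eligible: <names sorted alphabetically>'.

Contributions: A=105, B=18, D=105, E=59
Folded: C
Pot levels (distinct totals of non-folded players): 18, 59, 105
Layer 1-18: 18 each from A, B, D, E = 18*4 = 72 chips; eligible A, B, D, E
Layer 19-59: 41 each from A, D, E = 41*3 = 123 chips; eligible A, D, E
Layer 60-105: 46 each from A, D = 46*2 = 92 chips; eligible A, D

Pot 1: 72 chips, eligible: A, B, D, E
Pot 2: 123 chips, eligible: A, D, E
Pot 3: 92 chips, eligible: A, D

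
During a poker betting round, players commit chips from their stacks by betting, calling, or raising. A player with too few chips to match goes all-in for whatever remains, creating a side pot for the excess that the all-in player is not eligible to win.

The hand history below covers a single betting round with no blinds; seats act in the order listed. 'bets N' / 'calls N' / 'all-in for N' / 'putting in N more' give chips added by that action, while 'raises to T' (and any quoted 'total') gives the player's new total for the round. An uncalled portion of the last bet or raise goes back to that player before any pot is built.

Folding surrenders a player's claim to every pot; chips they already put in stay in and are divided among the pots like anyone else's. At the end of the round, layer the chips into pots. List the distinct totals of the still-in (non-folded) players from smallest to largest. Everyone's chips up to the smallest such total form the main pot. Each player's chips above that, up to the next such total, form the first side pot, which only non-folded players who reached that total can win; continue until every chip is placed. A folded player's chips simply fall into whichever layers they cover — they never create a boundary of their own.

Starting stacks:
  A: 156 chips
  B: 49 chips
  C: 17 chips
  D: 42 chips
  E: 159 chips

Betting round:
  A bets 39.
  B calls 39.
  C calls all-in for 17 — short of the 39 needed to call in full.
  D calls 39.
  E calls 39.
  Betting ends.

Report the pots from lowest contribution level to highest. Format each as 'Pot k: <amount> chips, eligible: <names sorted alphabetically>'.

Pot 1: 85 chips, eligible: A, B, C, D, E
Pot 2: 88 chips, eligible: A, B, D, E

Derivation:
Contributions: A=39, B=39, C=17, D=39, E=39
Pot levels (distinct totals of non-folded players): 17, 39
Layer 1-17: 17 each from A, B, C, D, E = 17*5 = 85 chips; eligible A, B, C, D, E
Layer 18-39: 22 each from A, B, D, E = 22*4 = 88 chips; eligible A, B, D, E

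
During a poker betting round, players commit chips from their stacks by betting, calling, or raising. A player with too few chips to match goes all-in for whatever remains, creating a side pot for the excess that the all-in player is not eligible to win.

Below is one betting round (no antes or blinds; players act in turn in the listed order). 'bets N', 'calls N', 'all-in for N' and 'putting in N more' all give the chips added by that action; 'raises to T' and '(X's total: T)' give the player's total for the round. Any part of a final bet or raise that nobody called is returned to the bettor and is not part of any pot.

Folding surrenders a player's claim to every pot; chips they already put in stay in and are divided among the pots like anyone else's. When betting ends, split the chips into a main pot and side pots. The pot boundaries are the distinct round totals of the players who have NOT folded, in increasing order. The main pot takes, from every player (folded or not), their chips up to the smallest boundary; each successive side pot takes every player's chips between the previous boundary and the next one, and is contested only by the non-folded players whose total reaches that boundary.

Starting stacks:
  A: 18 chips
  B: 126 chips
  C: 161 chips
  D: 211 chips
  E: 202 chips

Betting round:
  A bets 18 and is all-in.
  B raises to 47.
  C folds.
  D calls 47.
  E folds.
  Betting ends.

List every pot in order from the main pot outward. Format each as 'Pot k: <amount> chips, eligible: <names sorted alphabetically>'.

Pot 1: 54 chips, eligible: A, B, D
Pot 2: 58 chips, eligible: B, D

Derivation:
Contributions: A=18, B=47, D=47
Folded: C, E
Pot levels (distinct totals of non-folded players): 18, 47
Layer 1-18: 18 each from A, B, D = 18*3 = 54 chips; eligible A, B, D
Layer 19-47: 29 each from B, D = 29*2 = 58 chips; eligible B, D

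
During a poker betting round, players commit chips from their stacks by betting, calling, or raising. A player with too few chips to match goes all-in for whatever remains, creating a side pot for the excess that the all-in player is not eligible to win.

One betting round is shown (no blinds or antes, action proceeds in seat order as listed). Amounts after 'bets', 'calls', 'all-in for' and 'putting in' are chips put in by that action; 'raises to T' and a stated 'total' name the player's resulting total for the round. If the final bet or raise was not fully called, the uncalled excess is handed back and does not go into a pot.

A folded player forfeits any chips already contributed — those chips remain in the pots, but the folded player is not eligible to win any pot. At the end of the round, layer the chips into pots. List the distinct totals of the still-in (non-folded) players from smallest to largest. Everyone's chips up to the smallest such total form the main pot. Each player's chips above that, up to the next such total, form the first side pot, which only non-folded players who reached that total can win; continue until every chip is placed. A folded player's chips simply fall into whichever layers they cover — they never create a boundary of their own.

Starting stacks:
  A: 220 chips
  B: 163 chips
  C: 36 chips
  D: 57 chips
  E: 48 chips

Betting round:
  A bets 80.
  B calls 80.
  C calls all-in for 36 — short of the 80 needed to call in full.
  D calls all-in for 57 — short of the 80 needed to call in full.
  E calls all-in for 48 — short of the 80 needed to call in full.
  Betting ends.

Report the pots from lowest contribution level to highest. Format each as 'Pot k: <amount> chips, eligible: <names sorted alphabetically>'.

Contributions: A=80, B=80, C=36, D=57, E=48
Pot levels (distinct totals of non-folded players): 36, 48, 57, 80
Layer 1-36: 36 each from A, B, C, D, E = 36*5 = 180 chips; eligible A, B, C, D, E
Layer 37-48: 12 each from A, B, D, E = 12*4 = 48 chips; eligible A, B, D, E
Layer 49-57: 9 each from A, B, D = 9*3 = 27 chips; eligible A, B, D
Layer 58-80: 23 each from A, B = 23*2 = 46 chips; eligible A, B

Pot 1: 180 chips, eligible: A, B, C, D, E
Pot 2: 48 chips, eligible: A, B, D, E
Pot 3: 27 chips, eligible: A, B, D
Pot 4: 46 chips, eligible: A, B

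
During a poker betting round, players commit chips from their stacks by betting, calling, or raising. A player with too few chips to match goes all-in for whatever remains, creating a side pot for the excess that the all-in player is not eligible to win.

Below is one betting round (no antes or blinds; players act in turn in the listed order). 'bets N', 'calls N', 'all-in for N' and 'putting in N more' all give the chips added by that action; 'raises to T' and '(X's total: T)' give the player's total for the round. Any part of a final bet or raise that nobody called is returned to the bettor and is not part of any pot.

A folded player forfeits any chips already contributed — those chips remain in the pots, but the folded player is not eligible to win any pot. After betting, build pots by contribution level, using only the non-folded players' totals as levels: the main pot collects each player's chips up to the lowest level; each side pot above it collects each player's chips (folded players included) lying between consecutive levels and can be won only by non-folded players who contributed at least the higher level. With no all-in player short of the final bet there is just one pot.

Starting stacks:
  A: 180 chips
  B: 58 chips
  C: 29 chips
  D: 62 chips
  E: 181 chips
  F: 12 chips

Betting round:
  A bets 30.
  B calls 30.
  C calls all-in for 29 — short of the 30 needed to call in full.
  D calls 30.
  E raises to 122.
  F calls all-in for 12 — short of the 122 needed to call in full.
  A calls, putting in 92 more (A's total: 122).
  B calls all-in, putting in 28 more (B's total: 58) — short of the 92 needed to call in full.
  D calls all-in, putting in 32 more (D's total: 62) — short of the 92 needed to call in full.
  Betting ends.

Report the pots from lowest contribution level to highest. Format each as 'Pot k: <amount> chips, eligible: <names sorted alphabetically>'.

Contributions: A=122, B=58, C=29, D=62, E=122, F=12
Pot levels (distinct totals of non-folded players): 12, 29, 58, 62, 122
Layer 1-12: 12 each from A, B, C, D, E, F = 12*6 = 72 chips; eligible A, B, C, D, E, F
Layer 13-29: 17 each from A, B, C, D, E = 17*5 = 85 chips; eligible A, B, C, D, E
Layer 30-58: 29 each from A, B, D, E = 29*4 = 116 chips; eligible A, B, D, E
Layer 59-62: 4 each from A, D, E = 4*3 = 12 chips; eligible A, D, E
Layer 63-122: 60 each from A, E = 60*2 = 120 chips; eligible A, E

Pot 1: 72 chips, eligible: A, B, C, D, E, F
Pot 2: 85 chips, eligible: A, B, C, D, E
Pot 3: 116 chips, eligible: A, B, D, E
Pot 4: 12 chips, eligible: A, D, E
Pot 5: 120 chips, eligible: A, E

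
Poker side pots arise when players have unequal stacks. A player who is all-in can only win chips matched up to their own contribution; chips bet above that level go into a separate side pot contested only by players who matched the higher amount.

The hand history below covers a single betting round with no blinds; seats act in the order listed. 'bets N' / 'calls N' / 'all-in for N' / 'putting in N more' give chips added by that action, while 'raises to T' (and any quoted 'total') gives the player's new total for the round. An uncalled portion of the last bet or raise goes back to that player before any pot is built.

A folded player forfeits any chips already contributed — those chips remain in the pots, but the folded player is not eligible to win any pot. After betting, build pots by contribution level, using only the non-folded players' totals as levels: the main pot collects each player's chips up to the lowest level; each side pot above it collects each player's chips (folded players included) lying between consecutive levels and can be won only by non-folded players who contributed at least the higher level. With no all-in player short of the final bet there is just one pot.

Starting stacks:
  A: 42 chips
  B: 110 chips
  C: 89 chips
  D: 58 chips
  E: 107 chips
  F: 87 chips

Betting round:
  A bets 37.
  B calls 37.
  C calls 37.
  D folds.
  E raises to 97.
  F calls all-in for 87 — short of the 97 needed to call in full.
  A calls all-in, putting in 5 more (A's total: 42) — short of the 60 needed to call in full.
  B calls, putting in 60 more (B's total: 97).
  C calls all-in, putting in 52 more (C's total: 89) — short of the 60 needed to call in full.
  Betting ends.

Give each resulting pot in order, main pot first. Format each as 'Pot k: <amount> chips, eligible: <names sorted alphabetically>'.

Contributions: A=42, B=97, C=89, E=97, F=87
Folded: D
Pot levels (distinct totals of non-folded players): 42, 87, 89, 97
Layer 1-42: 42 each from A, B, C, E, F = 42*5 = 210 chips; eligible A, B, C, E, F
Layer 43-87: 45 each from B, C, E, F = 45*4 = 180 chips; eligible B, C, E, F
Layer 88-89: 2 each from B, C, E = 2*3 = 6 chips; eligible B, C, E
Layer 90-97: 8 each from B, E = 8*2 = 16 chips; eligible B, E

Pot 1: 210 chips, eligible: A, B, C, E, F
Pot 2: 180 chips, eligible: B, C, E, F
Pot 3: 6 chips, eligible: B, C, E
Pot 4: 16 chips, eligible: B, E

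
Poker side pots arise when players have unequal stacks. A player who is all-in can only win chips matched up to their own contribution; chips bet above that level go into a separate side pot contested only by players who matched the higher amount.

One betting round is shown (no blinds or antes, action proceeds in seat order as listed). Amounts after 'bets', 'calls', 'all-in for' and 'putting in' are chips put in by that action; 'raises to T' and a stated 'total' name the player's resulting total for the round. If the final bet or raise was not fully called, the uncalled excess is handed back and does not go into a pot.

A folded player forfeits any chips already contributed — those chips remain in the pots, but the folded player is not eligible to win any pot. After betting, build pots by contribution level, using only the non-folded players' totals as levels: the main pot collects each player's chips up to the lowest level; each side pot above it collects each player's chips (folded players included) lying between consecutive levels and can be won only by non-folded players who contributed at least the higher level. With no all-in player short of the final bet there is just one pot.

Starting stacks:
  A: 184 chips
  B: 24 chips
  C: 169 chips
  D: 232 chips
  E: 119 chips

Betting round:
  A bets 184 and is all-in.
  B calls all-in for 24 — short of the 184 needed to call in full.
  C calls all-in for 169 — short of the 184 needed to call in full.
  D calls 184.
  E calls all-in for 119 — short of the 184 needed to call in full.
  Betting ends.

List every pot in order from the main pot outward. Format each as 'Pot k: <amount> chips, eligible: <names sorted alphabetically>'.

Pot 1: 120 chips, eligible: A, B, C, D, E
Pot 2: 380 chips, eligible: A, C, D, E
Pot 3: 150 chips, eligible: A, C, D
Pot 4: 30 chips, eligible: A, D

Derivation:
Contributions: A=184, B=24, C=169, D=184, E=119
Pot levels (distinct totals of non-folded players): 24, 119, 169, 184
Layer 1-24: 24 each from A, B, C, D, E = 24*5 = 120 chips; eligible A, B, C, D, E
Layer 25-119: 95 each from A, C, D, E = 95*4 = 380 chips; eligible A, C, D, E
Layer 120-169: 50 each from A, C, D = 50*3 = 150 chips; eligible A, C, D
Layer 170-184: 15 each from A, D = 15*2 = 30 chips; eligible A, D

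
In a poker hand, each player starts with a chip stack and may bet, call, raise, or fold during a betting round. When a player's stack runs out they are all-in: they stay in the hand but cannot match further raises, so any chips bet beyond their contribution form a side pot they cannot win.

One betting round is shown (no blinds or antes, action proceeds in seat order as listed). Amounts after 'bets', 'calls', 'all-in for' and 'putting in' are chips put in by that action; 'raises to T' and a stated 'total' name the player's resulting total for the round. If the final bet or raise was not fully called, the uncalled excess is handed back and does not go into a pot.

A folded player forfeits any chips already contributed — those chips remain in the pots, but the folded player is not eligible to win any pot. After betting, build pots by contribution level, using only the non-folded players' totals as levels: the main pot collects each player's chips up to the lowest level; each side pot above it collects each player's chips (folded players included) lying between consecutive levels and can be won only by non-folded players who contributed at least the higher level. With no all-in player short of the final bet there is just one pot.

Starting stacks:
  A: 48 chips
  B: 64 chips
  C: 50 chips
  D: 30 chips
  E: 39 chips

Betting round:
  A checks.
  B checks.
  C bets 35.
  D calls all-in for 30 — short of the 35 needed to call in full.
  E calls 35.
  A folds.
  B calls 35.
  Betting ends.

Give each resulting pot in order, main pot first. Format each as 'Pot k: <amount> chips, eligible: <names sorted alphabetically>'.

Pot 1: 120 chips, eligible: B, C, D, E
Pot 2: 15 chips, eligible: B, C, E

Derivation:
Contributions: B=35, C=35, D=30, E=35
Folded: A
Pot levels (distinct totals of non-folded players): 30, 35
Layer 1-30: 30 each from B, C, D, E = 30*4 = 120 chips; eligible B, C, D, E
Layer 31-35: 5 each from B, C, E = 5*3 = 15 chips; eligible B, C, E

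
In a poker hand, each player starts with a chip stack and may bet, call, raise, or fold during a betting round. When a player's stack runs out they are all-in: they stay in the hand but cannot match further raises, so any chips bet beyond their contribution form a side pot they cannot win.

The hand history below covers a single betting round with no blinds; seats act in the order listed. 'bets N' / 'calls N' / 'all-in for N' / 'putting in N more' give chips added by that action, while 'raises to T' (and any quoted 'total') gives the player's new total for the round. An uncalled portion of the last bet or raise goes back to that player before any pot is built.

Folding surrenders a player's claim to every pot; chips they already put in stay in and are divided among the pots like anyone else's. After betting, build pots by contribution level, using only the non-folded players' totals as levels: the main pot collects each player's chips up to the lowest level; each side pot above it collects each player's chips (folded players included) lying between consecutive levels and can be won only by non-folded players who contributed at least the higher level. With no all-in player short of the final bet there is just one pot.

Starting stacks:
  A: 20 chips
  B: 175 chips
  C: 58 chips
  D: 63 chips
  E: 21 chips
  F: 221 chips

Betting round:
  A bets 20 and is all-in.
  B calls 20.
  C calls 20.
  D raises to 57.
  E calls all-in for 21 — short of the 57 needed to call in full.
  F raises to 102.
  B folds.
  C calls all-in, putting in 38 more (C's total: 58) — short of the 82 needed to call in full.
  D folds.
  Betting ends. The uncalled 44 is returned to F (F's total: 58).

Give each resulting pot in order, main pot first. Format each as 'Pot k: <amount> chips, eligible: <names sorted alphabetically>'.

Contributions (after 44 returned to F): A=20, B=20, C=58, D=57, E=21, F=58
Folded: B, D
Pot levels (distinct totals of non-folded players): 20, 21, 58
Layer 1-20: 20 each from A, B, C, D, E, F = 20*6 = 120 chips; eligible A, C, E, F
Layer 21-21: 1 each from C, D, E, F = 1*4 = 4 chips; eligible C, E, F
Layer 22-58: C 37 + D 36 + F 37 = 110 chips; eligible C, F

Pot 1: 120 chips, eligible: A, C, E, F
Pot 2: 4 chips, eligible: C, E, F
Pot 3: 110 chips, eligible: C, F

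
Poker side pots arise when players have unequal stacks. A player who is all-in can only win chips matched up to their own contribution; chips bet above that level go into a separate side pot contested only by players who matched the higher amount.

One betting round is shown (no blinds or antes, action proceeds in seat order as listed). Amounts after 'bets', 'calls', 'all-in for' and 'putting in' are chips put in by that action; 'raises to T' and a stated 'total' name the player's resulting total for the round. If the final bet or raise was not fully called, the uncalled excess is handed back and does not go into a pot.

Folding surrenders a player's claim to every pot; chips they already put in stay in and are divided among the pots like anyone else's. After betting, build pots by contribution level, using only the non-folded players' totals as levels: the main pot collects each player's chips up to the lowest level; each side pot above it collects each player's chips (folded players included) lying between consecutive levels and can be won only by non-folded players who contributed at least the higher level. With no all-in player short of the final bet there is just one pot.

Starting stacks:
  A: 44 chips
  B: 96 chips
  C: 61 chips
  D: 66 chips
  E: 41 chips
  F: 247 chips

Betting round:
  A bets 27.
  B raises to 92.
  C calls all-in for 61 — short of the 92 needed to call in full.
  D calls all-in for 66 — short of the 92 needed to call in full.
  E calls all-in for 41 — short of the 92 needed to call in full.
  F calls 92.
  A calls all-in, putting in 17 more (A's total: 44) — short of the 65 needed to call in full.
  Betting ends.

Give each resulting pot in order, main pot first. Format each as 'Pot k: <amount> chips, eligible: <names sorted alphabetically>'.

Pot 1: 246 chips, eligible: A, B, C, D, E, F
Pot 2: 15 chips, eligible: A, B, C, D, F
Pot 3: 68 chips, eligible: B, C, D, F
Pot 4: 15 chips, eligible: B, D, F
Pot 5: 52 chips, eligible: B, F

Derivation:
Contributions: A=44, B=92, C=61, D=66, E=41, F=92
Pot levels (distinct totals of non-folded players): 41, 44, 61, 66, 92
Layer 1-41: 41 each from A, B, C, D, E, F = 41*6 = 246 chips; eligible A, B, C, D, E, F
Layer 42-44: 3 each from A, B, C, D, F = 3*5 = 15 chips; eligible A, B, C, D, F
Layer 45-61: 17 each from B, C, D, F = 17*4 = 68 chips; eligible B, C, D, F
Layer 62-66: 5 each from B, D, F = 5*3 = 15 chips; eligible B, D, F
Layer 67-92: 26 each from B, F = 26*2 = 52 chips; eligible B, F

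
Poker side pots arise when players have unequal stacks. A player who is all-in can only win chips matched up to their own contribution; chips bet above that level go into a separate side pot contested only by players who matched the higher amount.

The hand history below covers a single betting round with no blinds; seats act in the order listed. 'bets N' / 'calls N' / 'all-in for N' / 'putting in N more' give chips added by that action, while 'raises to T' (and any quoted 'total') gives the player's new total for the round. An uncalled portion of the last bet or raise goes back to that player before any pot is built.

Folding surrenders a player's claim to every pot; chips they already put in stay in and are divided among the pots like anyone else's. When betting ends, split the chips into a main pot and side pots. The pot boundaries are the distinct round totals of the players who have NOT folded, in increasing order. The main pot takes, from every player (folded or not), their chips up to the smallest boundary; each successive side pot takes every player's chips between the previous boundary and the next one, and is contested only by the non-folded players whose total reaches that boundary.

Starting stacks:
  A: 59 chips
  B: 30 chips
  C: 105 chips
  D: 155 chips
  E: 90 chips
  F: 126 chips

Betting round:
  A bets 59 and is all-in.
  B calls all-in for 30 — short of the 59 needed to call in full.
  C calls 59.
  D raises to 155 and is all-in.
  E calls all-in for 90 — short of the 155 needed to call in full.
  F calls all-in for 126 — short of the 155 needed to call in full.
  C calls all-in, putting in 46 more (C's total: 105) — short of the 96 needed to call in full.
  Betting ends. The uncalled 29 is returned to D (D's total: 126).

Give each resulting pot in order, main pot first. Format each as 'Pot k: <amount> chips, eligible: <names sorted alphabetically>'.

Pot 1: 180 chips, eligible: A, B, C, D, E, F
Pot 2: 145 chips, eligible: A, C, D, E, F
Pot 3: 124 chips, eligible: C, D, E, F
Pot 4: 45 chips, eligible: C, D, F
Pot 5: 42 chips, eligible: D, F

Derivation:
Contributions (after 29 returned to D): A=59, B=30, C=105, D=126, E=90, F=126
Pot levels (distinct totals of non-folded players): 30, 59, 90, 105, 126
Layer 1-30: 30 each from A, B, C, D, E, F = 30*6 = 180 chips; eligible A, B, C, D, E, F
Layer 31-59: 29 each from A, C, D, E, F = 29*5 = 145 chips; eligible A, C, D, E, F
Layer 60-90: 31 each from C, D, E, F = 31*4 = 124 chips; eligible C, D, E, F
Layer 91-105: 15 each from C, D, F = 15*3 = 45 chips; eligible C, D, F
Layer 106-126: 21 each from D, F = 21*2 = 42 chips; eligible D, F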